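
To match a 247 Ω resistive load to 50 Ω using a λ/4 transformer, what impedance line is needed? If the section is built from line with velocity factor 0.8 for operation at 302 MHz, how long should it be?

Z_qwt ≈ 111 Ω; length ≈ 19.9 cm

Z_qwt = √(Z_0·R_L) = √(50 × 247) = √12350
λ = 0.8·c/f = 0.795 m, so l = λ/4 = 0.199 m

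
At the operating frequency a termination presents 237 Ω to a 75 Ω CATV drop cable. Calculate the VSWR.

VSWR ≈ 3.16

Γ = (237 − 75)/(237 + 75) = 0.519
VSWR = (1 + 0.519)/(1 − 0.519)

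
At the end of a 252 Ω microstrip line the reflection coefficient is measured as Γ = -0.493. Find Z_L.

Z_L ≈ 85.6 Ω

Z_L = Z_0·(1 + Γ)/(1 − Γ) = 252·(0.507)/(1.49)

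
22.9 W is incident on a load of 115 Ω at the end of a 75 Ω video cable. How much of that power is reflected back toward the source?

P_reflected ≈ 1.01 W

Γ = (115 − 75)/(115 + 75) = 0.211
|Γ|² = 0.0443
P_refl = |Γ|²·P_inc = 1.01 W, P_del = (1 − |Γ|²)·P_inc = 21.9 W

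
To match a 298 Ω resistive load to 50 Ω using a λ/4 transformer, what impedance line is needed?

Z_qwt ≈ 122 Ω

Z_qwt = √(Z_0·R_L) = √(50 × 298) = √14900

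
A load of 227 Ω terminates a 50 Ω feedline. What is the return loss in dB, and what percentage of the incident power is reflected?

Γ = (227 − 50)/(227 + 50) = 0.639
RL = −20·log₁₀(0.639) = 3.89 dB
P_refl/P_inc = |Γ|² = 0.408

RL ≈ 3.89 dB; 40.8% of incident power reflected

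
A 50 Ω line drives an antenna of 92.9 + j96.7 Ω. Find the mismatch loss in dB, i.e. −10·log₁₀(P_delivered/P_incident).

mismatch loss ≈ 2.05 dB

Γ = (42.9 + j96.7)/(142.9 + j96.7), |Γ| = 0.613
|Γ|² = 0.376, so P_del/P_inc = 1 − |Γ|² = 0.624
ML = −10·log₁₀(1 − |Γ|²)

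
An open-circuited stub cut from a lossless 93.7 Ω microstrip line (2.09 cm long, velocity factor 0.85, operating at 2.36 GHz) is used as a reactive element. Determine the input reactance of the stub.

X_in ≈ -34.8 Ω (capacitive)

λ = v/f = 0.85·c / 2.36 GHz = 0.108 m
βl = 2π·l/λ = 2π × 0.193 = 69.6°
tan(βl) = 2.69
For an open-circuited stub, Z_in = −jZ_0·cot(βl) = −jZ_0/tan(βl)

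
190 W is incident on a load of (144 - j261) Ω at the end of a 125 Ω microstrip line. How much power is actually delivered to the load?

|Γ| = |(19 − j261)/(269 − j261)| = 0.698
|Γ|² = 0.487
P_refl = |Γ|²·P_inc = 92.6 W, P_del = (1 − |Γ|²)·P_inc = 97.4 W

P_delivered ≈ 97.4 W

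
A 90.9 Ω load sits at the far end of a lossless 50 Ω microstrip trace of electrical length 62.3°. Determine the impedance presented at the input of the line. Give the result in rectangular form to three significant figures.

tan(βl) = tan(62.3°) = 1.9
Z_in = Z_0·(Z_L + jZ_0·tanβl)/(Z_0 + jZ_L·tanβl)
     = 50·(90.9 + j95.2)/(50 + j173)

Z_in ≈ 32.4 − j16.9 Ω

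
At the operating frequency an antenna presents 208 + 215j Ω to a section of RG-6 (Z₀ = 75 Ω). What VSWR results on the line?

VSWR ≈ 5.93

Γ = (Z_L − Z_0)/(Z_L + Z_0) = (133 + j215)/(283 + j215)
|Γ| = 253/355 = 0.711
VSWR = (1 + |Γ|)/(1 − |Γ|) = 1.71/0.289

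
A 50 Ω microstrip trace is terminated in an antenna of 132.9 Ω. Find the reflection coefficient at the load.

Γ = 0.453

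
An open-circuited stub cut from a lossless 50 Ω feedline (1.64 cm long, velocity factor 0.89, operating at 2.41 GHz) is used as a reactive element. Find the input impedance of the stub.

λ = v/f = 0.89·c / 2.41 GHz = 0.111 m
βl = 2π·l/λ = 2π × 0.148 = 53.3°
tan(βl) = 1.34
For an open-circuited stub, Z_in = −jZ_0·cot(βl) = −jZ_0/tan(βl)

Z_in ≈ −j37.3 Ω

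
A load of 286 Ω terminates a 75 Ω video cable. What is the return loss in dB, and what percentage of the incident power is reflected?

RL ≈ 4.66 dB; 34.2% of incident power reflected

Γ = (286 − 75)/(286 + 75) = 0.584
RL = −20·log₁₀(0.584) = 4.66 dB
P_refl/P_inc = |Γ|² = 0.342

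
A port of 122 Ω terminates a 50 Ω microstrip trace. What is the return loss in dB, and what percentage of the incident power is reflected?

Γ = (122 − 50)/(122 + 50) = 0.419
RL = −20·log₁₀(0.419) = 7.56 dB
P_refl/P_inc = |Γ|² = 0.175

RL ≈ 7.56 dB; 17.5% of incident power reflected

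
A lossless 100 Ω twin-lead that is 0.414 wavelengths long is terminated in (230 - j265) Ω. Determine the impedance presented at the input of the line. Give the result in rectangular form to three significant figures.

Z_in ≈ 139 + j226 Ω

βl = 2π × 0.414 = 149°
tan(βl) = tan(149°) = -0.6
Z_in = Z_0·(Z_L + jZ_0·tanβl)/(Z_0 + jZ_L·tanβl)
     = 100·(230 − j325)/(-59 − j138)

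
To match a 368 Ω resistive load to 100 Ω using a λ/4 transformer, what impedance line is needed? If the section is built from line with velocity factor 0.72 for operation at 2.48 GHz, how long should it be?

Z_qwt = √(Z_0·R_L) = √(100 × 368) = √36800
λ = 0.72·c/f = 0.0871 m, so l = λ/4 = 0.0218 m

Z_qwt ≈ 192 Ω; length ≈ 2.18 cm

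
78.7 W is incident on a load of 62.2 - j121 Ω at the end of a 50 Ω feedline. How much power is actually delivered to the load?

|Γ| = |(12.2 − j121)/(112.2 − j121)| = 0.737
|Γ|² = 0.543
P_refl = |Γ|²·P_inc = 42.7 W, P_del = (1 − |Γ|²)·P_inc = 36 W

P_delivered ≈ 36 W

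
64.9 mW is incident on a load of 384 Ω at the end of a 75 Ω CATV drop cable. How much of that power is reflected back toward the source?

P_reflected ≈ 29.4 mW

Γ = (384 − 75)/(384 + 75) = 0.673
|Γ|² = 0.453
P_refl = |Γ|²·P_inc = 29.4 mW, P_del = (1 − |Γ|²)·P_inc = 35.5 mW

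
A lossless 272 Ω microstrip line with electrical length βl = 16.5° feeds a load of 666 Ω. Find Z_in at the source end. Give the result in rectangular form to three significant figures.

tan(βl) = tan(16.5°) = 0.296
Z_in = Z_0·(Z_L + jZ_0·tanβl)/(Z_0 + jZ_L·tanβl)
     = 272·(666 + j80.6)/(272 + j197)

Z_in ≈ 475 − j264 Ω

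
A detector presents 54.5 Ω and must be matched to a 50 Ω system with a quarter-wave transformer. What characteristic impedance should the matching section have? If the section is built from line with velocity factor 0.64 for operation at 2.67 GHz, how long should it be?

Z_qwt ≈ 52.2 Ω; length ≈ 1.8 cm

Z_qwt = √(Z_0·R_L) = √(50 × 54.5) = √2725
λ = 0.64·c/f = 0.0719 m, so l = λ/4 = 0.018 m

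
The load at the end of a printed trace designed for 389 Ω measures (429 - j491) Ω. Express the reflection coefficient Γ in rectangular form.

Γ = (Z_L − Z_0)/(Z_L + Z_0) = (40 − j491)/(818 − j491)

Γ ≈ 0.301 − j0.42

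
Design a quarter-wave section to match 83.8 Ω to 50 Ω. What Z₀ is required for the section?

Z_qwt = √(Z_0·R_L) = √(50 × 83.8) = √4190

Z_qwt ≈ 64.7 Ω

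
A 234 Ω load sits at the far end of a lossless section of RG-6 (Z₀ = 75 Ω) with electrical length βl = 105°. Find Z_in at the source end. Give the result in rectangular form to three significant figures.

Z_in ≈ 25.6 + j17.9 Ω

tan(βl) = tan(105°) = -3.73
Z_in = Z_0·(Z_L + jZ_0·tanβl)/(Z_0 + jZ_L·tanβl)
     = 75·(234 − j280)/(75 − j873)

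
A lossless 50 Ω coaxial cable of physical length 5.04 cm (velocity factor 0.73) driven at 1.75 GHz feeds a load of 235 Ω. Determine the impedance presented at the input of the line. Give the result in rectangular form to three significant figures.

Z_in ≈ 29.6 + j62.4 Ω

λ = v/f = 0.73·c / 1.75 GHz = 0.125 m
βl = 2π·l/λ = 2π × 0.403 = 145°
tan(βl) = tan(145°) = -0.701
Z_in = Z_0·(Z_L + jZ_0·tanβl)/(Z_0 + jZ_L·tanβl)
     = 50·(235 − j35)/(50 − j165)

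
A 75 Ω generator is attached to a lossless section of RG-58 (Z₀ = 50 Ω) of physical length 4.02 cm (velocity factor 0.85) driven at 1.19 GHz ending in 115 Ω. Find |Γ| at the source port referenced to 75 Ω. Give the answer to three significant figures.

|Γ| ≈ 0.524

λ = v/f = 0.85·c / 1.19 GHz = 0.214 m
βl = 2π·l/λ = 2π × 0.188 = 67.5°
tan(βl) = 2.42
Z_in = Z_0·(Z_L + jZ_0·tanβl)/(Z_0 + jZ_L·tanβl) = 24.7 − j16.2 Ω
Γ_s = (Z_in − Z_s)/(Z_in + Z_s) = (-50.3 − j16.2)/(99.7 − j16.2), |Γ_s| = 0.524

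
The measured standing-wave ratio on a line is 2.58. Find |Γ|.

|Γ| ≈ 0.441

|Γ| = (S − 1)/(S + 1) = (2.58 − 1)/(2.58 + 1) = 1.58/3.58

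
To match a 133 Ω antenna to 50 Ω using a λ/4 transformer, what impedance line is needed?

Z_qwt = √(Z_0·R_L) = √(50 × 133) = √6650

Z_qwt ≈ 81.5 Ω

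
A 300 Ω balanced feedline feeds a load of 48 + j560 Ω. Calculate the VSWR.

VSWR ≈ 28.2

Γ = (Z_L − Z_0)/(Z_L + Z_0) = (-252 + j560)/(348 + j560)
|Γ| = 614/659 = 0.931
VSWR = (1 + |Γ|)/(1 − |Γ|) = 1.93/0.0686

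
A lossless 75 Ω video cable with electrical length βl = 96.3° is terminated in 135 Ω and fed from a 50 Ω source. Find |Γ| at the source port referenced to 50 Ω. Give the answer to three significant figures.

|Γ| ≈ 0.106

tan(βl) = -9.06
Z_in = Z_0·(Z_L + jZ_0·tanβl)/(Z_0 + jZ_L·tanβl) = 42 + j5.7 Ω
Γ_s = (Z_in − Z_s)/(Z_in + Z_s) = (-7.98 + j5.7)/(92 + j5.7), |Γ_s| = 0.106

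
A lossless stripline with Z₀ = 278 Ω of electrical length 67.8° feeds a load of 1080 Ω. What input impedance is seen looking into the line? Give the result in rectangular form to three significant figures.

Z_in ≈ 82.6 − j105 Ω

tan(βl) = tan(67.8°) = 2.45
Z_in = Z_0·(Z_L + jZ_0·tanβl)/(Z_0 + jZ_L·tanβl)
     = 278·(1080 + j681)/(278 + j2650)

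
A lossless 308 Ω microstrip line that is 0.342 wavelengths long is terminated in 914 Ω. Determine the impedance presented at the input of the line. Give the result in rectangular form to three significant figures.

βl = 2π × 0.342 = 123°
tan(βl) = tan(123°) = -1.53
Z_in = Z_0·(Z_L + jZ_0·tanβl)/(Z_0 + jZ_L·tanβl)
     = 308·(914 − j472)/(308 − j1400)

Z_in ≈ 141 + j170 Ω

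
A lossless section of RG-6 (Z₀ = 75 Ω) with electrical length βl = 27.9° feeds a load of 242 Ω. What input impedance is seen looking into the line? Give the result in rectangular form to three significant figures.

Z_in ≈ 79.1 − j95.4 Ω

tan(βl) = tan(27.9°) = 0.529
Z_in = Z_0·(Z_L + jZ_0·tanβl)/(Z_0 + jZ_L·tanβl)
     = 75·(242 + j39.7)/(75 + j128)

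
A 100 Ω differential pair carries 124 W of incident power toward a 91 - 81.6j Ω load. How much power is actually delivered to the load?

|Γ| = |(-9 − j81.6)/(191 − j81.6)| = 0.395
|Γ|² = 0.156
P_refl = |Γ|²·P_inc = 19.4 W, P_del = (1 − |Γ|²)·P_inc = 105 W

P_delivered ≈ 105 W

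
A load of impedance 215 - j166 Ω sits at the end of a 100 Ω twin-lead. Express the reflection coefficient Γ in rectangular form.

Γ = (Z_L − Z_0)/(Z_L + Z_0) = (115 − j166)/(315 − j166)

Γ ≈ 0.503 − j0.262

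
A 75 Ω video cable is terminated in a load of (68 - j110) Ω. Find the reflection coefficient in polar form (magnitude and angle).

Γ ≈ 0.611 ∠ -56.1°

Γ = (Z_L − Z_0)/(Z_L + Z_0) = (-7 − j110)/(143 − j110)
|Γ| = 110/180 = 0.611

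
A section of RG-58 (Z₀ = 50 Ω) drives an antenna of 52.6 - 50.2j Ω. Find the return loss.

RL ≈ 7.13 dB

Γ = (2.6 − j50.2)/(102.6 − j50.2), |Γ| = 0.44
RL = −20·log₁₀|Γ| = −20·log₁₀(0.44)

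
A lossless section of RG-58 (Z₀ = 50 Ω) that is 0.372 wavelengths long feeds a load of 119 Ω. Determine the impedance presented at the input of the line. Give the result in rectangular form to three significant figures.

Z_in ≈ 34.8 + j34.1 Ω

βl = 2π × 0.372 = 134°
tan(βl) = tan(134°) = -1.04
Z_in = Z_0·(Z_L + jZ_0·tanβl)/(Z_0 + jZ_L·tanβl)
     = 50·(119 − j51.9)/(50 − j124)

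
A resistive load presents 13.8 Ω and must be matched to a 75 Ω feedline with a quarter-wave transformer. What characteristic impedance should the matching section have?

Z_qwt = √(Z_0·R_L) = √(75 × 13.8) = √1035

Z_qwt ≈ 32.2 Ω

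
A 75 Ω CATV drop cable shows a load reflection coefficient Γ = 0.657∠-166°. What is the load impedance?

Z_L = Z_0·(1 + Γ)/(1 − Γ) = 75·(0.363 − j0.159)/(1.64 + j0.159)

Z_L ≈ 15.7 − j8.81 Ω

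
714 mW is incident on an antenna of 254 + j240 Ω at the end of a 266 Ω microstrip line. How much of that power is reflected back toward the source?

P_reflected ≈ 126 mW

|Γ| = |(-12 + j240)/(520 + j240)| = 0.42
|Γ|² = 0.176
P_refl = |Γ|²·P_inc = 126 mW, P_del = (1 − |Γ|²)·P_inc = 588 mW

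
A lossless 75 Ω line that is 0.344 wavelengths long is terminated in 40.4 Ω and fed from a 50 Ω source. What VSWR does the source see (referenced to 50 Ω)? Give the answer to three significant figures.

VSWR ≈ 2.38

βl = 2π × 0.344 = 124°
tan(βl) = -1.49
Z_in = Z_0·(Z_L + jZ_0·tanβl)/(Z_0 + jZ_L·tanβl) = 79.2 − j48.3 Ω
Γ_s = (Z_in − Z_s)/(Z_in + Z_s) = (29.2 − j48.3)/(129 − j48.3), |Γ_s| = 0.409
VSWR = (1 + |Γ_s|)/(1 − |Γ_s|)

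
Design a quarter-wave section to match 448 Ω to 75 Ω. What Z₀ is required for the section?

Z_qwt ≈ 183 Ω

Z_qwt = √(Z_0·R_L) = √(75 × 448) = √33600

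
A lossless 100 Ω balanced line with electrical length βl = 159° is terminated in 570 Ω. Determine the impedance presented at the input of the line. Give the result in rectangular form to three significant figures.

tan(βl) = tan(159°) = -0.384
Z_in = Z_0·(Z_L + jZ_0·tanβl)/(Z_0 + jZ_L·tanβl)
     = 100·(570 − j38.4)/(100 − j219)

Z_in ≈ 113 + j209 Ω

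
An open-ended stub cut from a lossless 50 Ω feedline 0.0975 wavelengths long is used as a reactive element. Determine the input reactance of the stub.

βl = 2π × 0.0975 = 35.1°
tan(βl) = 0.703
For an open-ended stub, Z_in = −jZ_0·cot(βl) = −jZ_0/tan(βl)

X_in ≈ -71.1 Ω (capacitive)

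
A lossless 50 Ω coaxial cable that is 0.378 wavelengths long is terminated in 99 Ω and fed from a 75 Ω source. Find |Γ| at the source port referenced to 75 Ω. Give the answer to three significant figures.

βl = 2π × 0.378 = 136°
tan(βl) = -0.963
Z_in = Z_0·(Z_L + jZ_0·tanβl)/(Z_0 + jZ_L·tanβl) = 41.2 + j30.3 Ω
Γ_s = (Z_in − Z_s)/(Z_in + Z_s) = (-33.8 + j30.3)/(116 + j30.3), |Γ_s| = 0.379

|Γ| ≈ 0.379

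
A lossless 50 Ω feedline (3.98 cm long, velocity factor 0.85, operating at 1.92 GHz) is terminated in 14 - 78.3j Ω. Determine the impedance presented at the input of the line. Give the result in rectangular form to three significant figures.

λ = v/f = 0.85·c / 1.92 GHz = 0.133 m
βl = 2π·l/λ = 2π × 0.3 = 108°
tan(βl) = tan(108°) = -3.1
Z_in = Z_0·(Z_L + jZ_0·tanβl)/(Z_0 + jZ_L·tanβl)
     = 50·(14 − j233)/(-193 − j43.4)

Z_in ≈ 9.52 + j58.4 Ω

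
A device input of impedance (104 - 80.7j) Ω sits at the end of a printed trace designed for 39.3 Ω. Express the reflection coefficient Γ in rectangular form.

Γ = (Z_L − Z_0)/(Z_L + Z_0) = (64.7 − j80.7)/(143.3 − j80.7)

Γ ≈ 0.584 − j0.235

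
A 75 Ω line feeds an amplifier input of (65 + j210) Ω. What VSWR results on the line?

VSWR ≈ 11

Γ = (Z_L − Z_0)/(Z_L + Z_0) = (-10 + j210)/(140 + j210)
|Γ| = 210/252 = 0.833
VSWR = (1 + |Γ|)/(1 − |Γ|) = 1.83/0.167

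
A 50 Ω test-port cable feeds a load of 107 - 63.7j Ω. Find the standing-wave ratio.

Γ = (Z_L − Z_0)/(Z_L + Z_0) = (57 − j63.7)/(157 − j63.7)
|Γ| = 85.5/169 = 0.505
VSWR = (1 + |Γ|)/(1 − |Γ|) = 1.5/0.495

VSWR ≈ 3.04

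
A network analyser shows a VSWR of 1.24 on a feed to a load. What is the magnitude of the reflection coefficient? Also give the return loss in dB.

|Γ| ≈ 0.107; return loss ≈ 19.4 dB

|Γ| = (S − 1)/(S + 1) = (1.24 − 1)/(1.24 + 1) = 0.24/2.24
RL = −20·log₁₀|Γ| = −20·log₁₀(0.107)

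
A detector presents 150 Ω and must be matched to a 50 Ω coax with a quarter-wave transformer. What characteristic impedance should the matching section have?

Z_qwt ≈ 86.6 Ω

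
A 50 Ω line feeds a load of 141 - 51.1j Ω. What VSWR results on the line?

VSWR ≈ 3.24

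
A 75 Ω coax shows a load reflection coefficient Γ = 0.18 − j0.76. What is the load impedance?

Z_L ≈ 23.4 − j91.2 Ω

Z_L = Z_0·(1 + Γ)/(1 − Γ) = 75·(1.18 − j0.76)/(0.82 + j0.76)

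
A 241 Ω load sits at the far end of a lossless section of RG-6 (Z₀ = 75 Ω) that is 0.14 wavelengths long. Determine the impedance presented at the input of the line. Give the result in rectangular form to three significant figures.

Z_in ≈ 36.9 − j52.6 Ω

βl = 2π × 0.14 = 50.4°
tan(βl) = tan(50.4°) = 1.21
Z_in = Z_0·(Z_L + jZ_0·tanβl)/(Z_0 + jZ_L·tanβl)
     = 75·(241 + j90.7)/(75 + j291)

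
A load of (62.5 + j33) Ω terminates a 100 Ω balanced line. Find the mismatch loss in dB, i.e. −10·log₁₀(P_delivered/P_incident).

mismatch loss ≈ 0.413 dB

Γ = (-37.5 + j33)/(162.5 + j33), |Γ| = 0.301
|Γ|² = 0.0908, so P_del/P_inc = 1 − |Γ|² = 0.909
ML = −10·log₁₀(1 − |Γ|²)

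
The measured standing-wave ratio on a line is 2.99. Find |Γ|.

|Γ| = (S − 1)/(S + 1) = (2.99 − 1)/(2.99 + 1) = 1.99/3.99

|Γ| ≈ 0.499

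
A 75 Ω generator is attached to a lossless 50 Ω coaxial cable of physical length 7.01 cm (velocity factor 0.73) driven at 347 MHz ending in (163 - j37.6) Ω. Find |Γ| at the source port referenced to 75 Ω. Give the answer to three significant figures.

|Γ| ≈ 0.579

λ = v/f = 0.73·c / 347 MHz = 0.631 m
βl = 2π·l/λ = 2π × 0.111 = 40°
tan(βl) = 0.839
Z_in = Z_0·(Z_L + jZ_0·tanβl)/(Z_0 + jZ_L·tanβl) = 27.4 − j43.3 Ω
Γ_s = (Z_in − Z_s)/(Z_in + Z_s) = (-47.6 − j43.3)/(102 − j43.3), |Γ_s| = 0.579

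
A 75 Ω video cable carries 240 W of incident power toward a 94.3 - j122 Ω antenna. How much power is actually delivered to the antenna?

P_delivered ≈ 156 W

|Γ| = |(19.3 − j122)/(169.3 − j122)| = 0.592
|Γ|² = 0.35
P_refl = |Γ|²·P_inc = 84.1 W, P_del = (1 − |Γ|²)·P_inc = 156 W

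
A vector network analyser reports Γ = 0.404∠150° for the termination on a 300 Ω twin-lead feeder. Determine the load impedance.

Z_L = Z_0·(1 + Γ)/(1 − Γ) = 300·(0.65 + j0.202)/(1.35 − j0.202)

Z_L ≈ 135 + j65.1 Ω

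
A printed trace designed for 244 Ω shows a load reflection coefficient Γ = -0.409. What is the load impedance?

Z_L = Z_0·(1 + Γ)/(1 − Γ) = 244·(0.591)/(1.41)

Z_L ≈ 102 Ω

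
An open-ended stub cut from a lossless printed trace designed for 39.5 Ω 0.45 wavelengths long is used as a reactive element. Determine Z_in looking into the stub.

Z_in ≈ +j122 Ω

βl = 2π × 0.45 = 162°
tan(βl) = -0.325
For an open-ended stub, Z_in = −jZ_0·cot(βl) = −jZ_0/tan(βl)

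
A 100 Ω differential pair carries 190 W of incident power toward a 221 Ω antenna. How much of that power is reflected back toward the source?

P_reflected ≈ 27 W

Γ = (221 − 100)/(221 + 100) = 0.377
|Γ|² = 0.142
P_refl = |Γ|²·P_inc = 27 W, P_del = (1 − |Γ|²)·P_inc = 163 W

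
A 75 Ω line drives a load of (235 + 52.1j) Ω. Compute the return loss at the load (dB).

Γ = (160 + j52.1)/(310 + j52.1), |Γ| = 0.535
RL = −20·log₁₀|Γ| = −20·log₁₀(0.535)

RL ≈ 5.43 dB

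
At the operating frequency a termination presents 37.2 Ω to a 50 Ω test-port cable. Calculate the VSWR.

VSWR ≈ 1.34

For a purely resistive load, VSWR = R_L/Z_0 or Z_0/R_L (whichever > 1) = 50/37.2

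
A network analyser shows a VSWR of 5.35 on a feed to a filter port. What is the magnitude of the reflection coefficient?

|Γ| ≈ 0.685

|Γ| = (S − 1)/(S + 1) = (5.35 − 1)/(5.35 + 1) = 4.35/6.35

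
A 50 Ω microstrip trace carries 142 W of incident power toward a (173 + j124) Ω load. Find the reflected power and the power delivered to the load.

P_reflected ≈ 66.5 W; P_delivered ≈ 75.5 W

|Γ| = |(123 + j124)/(223 + j124)| = 0.685
|Γ|² = 0.469
P_refl = |Γ|²·P_inc = 66.5 W, P_del = (1 − |Γ|²)·P_inc = 75.5 W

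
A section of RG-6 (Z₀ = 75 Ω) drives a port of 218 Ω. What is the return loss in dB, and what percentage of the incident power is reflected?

Γ = (218 − 75)/(218 + 75) = 0.488
RL = −20·log₁₀(0.488) = 6.23 dB
P_refl/P_inc = |Γ|² = 0.238

RL ≈ 6.23 dB; 23.8% of incident power reflected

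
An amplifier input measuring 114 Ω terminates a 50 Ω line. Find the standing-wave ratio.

Γ = (114 − 50)/(114 + 50) = 0.39
VSWR = (1 + 0.39)/(1 − 0.39)

VSWR ≈ 2.28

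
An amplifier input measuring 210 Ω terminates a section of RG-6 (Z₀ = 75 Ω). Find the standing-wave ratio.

Γ = (210 − 75)/(210 + 75) = 0.474
VSWR = (1 + 0.474)/(1 − 0.474)

VSWR ≈ 2.8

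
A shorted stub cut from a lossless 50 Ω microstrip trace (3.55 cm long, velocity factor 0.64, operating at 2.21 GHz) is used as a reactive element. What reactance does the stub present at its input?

X_in ≈ -32.3 Ω (capacitive)

λ = v/f = 0.64·c / 2.21 GHz = 0.0869 m
βl = 2π·l/λ = 2π × 0.409 = 147°
tan(βl) = -0.647
For a shorted stub, Z_in = jZ_0·tan(βl)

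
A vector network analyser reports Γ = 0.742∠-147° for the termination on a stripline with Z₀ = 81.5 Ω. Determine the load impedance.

Z_L = Z_0·(1 + Γ)/(1 − Γ) = 81.5·(0.378 − j0.404)/(1.62 + j0.404)

Z_L ≈ 13.1 − j23.6 Ω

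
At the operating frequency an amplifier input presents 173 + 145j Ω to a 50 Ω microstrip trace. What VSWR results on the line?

VSWR ≈ 6.01

Γ = (Z_L − Z_0)/(Z_L + Z_0) = (123 + j145)/(223 + j145)
|Γ| = 190/266 = 0.715
VSWR = (1 + |Γ|)/(1 − |Γ|) = 1.71/0.285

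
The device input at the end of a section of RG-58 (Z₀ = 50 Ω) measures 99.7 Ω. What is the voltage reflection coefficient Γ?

Γ = 0.332

Γ = (Z_L − Z_0)/(Z_L + Z_0) = (99.7 − 50)/(99.7 + 50) = 49.7/149.7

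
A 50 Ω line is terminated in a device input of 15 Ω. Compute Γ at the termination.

Γ = -0.538

Γ = (Z_L − Z_0)/(Z_L + Z_0) = (15 − 50)/(15 + 50) = -35/65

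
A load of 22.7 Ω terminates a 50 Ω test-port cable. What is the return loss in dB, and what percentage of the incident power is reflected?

Γ = (22.7 − 50)/(22.7 + 50) = -0.376
RL = −20·log₁₀(0.376) = 8.51 dB
P_refl/P_inc = |Γ|² = 0.141

RL ≈ 8.51 dB; 14.1% of incident power reflected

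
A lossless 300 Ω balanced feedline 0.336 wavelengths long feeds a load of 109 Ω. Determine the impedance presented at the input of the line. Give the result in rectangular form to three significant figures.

Z_in ≈ 301 − j318 Ω

βl = 2π × 0.336 = 121°
tan(βl) = tan(121°) = -1.67
Z_in = Z_0·(Z_L + jZ_0·tanβl)/(Z_0 + jZ_L·tanβl)
     = 300·(109 − j500)/(300 − j182)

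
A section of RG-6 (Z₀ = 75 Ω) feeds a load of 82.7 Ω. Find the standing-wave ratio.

VSWR ≈ 1.1

For a purely resistive load, VSWR = R_L/Z_0 or Z_0/R_L (whichever > 1) = 82.7/75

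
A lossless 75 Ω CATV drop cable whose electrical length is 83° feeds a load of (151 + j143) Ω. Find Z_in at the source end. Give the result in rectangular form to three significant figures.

Z_in ≈ 21.2 − j28 Ω

tan(βl) = tan(83°) = 8.14
Z_in = Z_0·(Z_L + jZ_0·tanβl)/(Z_0 + jZ_L·tanβl)
     = 75·(151 + j754)/(-1090 + j1230)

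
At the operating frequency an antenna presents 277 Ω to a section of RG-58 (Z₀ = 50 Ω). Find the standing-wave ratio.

Γ = (277 − 50)/(277 + 50) = 0.694
VSWR = (1 + 0.694)/(1 − 0.694)

VSWR ≈ 5.54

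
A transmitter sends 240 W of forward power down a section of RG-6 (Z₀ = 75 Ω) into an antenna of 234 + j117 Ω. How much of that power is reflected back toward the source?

P_reflected ≈ 85.7 W

|Γ| = |(159 + j117)/(309 + j117)| = 0.597
|Γ|² = 0.357
P_refl = |Γ|²·P_inc = 85.7 W, P_del = (1 − |Γ|²)·P_inc = 154 W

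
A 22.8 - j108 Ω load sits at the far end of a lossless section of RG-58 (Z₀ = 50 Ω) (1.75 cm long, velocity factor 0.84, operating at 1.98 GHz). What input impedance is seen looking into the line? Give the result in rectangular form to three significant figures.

Z_in ≈ 4.24 − j14.7 Ω

λ = v/f = 0.84·c / 1.98 GHz = 0.127 m
βl = 2π·l/λ = 2π × 0.138 = 49.5°
tan(βl) = tan(49.5°) = 1.17
Z_in = Z_0·(Z_L + jZ_0·tanβl)/(Z_0 + jZ_L·tanβl)
     = 50·(22.8 − j49.5)/(176 + j26.7)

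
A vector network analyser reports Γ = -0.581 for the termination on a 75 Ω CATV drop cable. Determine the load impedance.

Z_L ≈ 19.9 Ω

Z_L = Z_0·(1 + Γ)/(1 − Γ) = 75·(0.419)/(1.58)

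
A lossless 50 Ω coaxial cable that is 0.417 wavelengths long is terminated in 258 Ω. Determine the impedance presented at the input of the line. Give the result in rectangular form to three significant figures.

βl = 2π × 0.417 = 150°
tan(βl) = tan(150°) = -0.575
Z_in = Z_0·(Z_L + jZ_0·tanβl)/(Z_0 + jZ_L·tanβl)
     = 50·(258 − j28.7)/(50 − j148)

Z_in ≈ 35.1 + j75.2 Ω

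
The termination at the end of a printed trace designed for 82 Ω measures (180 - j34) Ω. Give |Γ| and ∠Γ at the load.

Γ = (Z_L − Z_0)/(Z_L + Z_0) = (98 − j34)/(262 − j34)
|Γ| = 104/264 = 0.393

Γ ≈ 0.393 ∠ -11.7°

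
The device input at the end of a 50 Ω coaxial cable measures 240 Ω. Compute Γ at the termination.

Γ = (Z_L − Z_0)/(Z_L + Z_0) = (240 − 50)/(240 + 50) = 190/290

Γ = 0.655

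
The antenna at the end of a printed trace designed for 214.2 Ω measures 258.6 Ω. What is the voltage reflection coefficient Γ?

Γ = 0.0939

Γ = (Z_L − Z_0)/(Z_L + Z_0) = (258.6 − 214.2)/(258.6 + 214.2) = 44.4/472.8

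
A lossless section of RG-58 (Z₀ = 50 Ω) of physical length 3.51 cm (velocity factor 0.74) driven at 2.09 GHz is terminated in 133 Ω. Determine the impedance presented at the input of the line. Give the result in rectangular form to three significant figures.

λ = v/f = 0.74·c / 2.09 GHz = 0.106 m
βl = 2π·l/λ = 2π × 0.33 = 119°
tan(βl) = tan(119°) = -1.81
Z_in = Z_0·(Z_L + jZ_0·tanβl)/(Z_0 + jZ_L·tanβl)
     = 50·(133 − j90.3)/(50 − j240)

Z_in ≈ 23.5 + j22.8 Ω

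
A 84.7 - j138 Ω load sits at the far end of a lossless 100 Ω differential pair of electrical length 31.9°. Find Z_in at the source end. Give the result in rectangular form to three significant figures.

Z_in ≈ 31.5 − j49.7 Ω

tan(βl) = tan(31.9°) = 0.622
Z_in = Z_0·(Z_L + jZ_0·tanβl)/(Z_0 + jZ_L·tanβl)
     = 100·(84.7 − j75.8)/(186 + j52.7)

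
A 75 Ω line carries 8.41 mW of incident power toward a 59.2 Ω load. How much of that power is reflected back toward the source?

Γ = (59.2 − 75)/(59.2 + 75) = -0.118
|Γ|² = 0.0139
P_refl = |Γ|²·P_inc = 0.117 mW, P_del = (1 − |Γ|²)·P_inc = 8.29 mW

P_reflected ≈ 0.117 mW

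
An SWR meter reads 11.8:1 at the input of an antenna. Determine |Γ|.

|Γ| ≈ 0.844

|Γ| = (S − 1)/(S + 1) = (11.8 − 1)/(11.8 + 1) = 10.8/12.8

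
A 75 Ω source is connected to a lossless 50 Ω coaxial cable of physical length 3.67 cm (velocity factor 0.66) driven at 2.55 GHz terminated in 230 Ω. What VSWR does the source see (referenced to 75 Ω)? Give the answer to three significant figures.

VSWR ≈ 3.19

λ = v/f = 0.66·c / 2.55 GHz = 0.0776 m
βl = 2π·l/λ = 2π × 0.473 = 170°
tan(βl) = -0.174
Z_in = Z_0·(Z_L + jZ_0·tanβl)/(Z_0 + jZ_L·tanβl) = 145 + j107 Ω
Γ_s = (Z_in − Z_s)/(Z_in + Z_s) = (69.7 + j107)/(220 + j107), |Γ_s| = 0.522
VSWR = (1 + |Γ_s|)/(1 − |Γ_s|)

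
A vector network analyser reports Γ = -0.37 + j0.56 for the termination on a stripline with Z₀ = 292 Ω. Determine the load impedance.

Z_L = Z_0·(1 + Γ)/(1 − Γ) = 292·(0.63 + j0.56)/(1.37 − j0.56)

Z_L ≈ 73.2 + j149 Ω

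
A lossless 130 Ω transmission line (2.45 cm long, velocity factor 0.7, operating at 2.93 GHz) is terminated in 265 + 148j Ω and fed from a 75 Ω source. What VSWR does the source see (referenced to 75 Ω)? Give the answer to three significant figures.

λ = v/f = 0.7·c / 2.93 GHz = 0.0717 m
βl = 2π·l/λ = 2π × 0.342 = 123°
tan(βl) = -1.54
Z_in = Z_0·(Z_L + jZ_0·tanβl)/(Z_0 + jZ_L·tanβl) = 51.3 + j39.6 Ω
Γ_s = (Z_in − Z_s)/(Z_in + Z_s) = (-23.7 + j39.6)/(126 + j39.6), |Γ_s| = 0.349
VSWR = (1 + |Γ_s|)/(1 − |Γ_s|)

VSWR ≈ 2.07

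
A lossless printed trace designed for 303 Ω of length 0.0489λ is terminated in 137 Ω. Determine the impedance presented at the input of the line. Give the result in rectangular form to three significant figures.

βl = 2π × 0.0489 = 17.6°
tan(βl) = tan(17.6°) = 0.317
Z_in = Z_0·(Z_L + jZ_0·tanβl)/(Z_0 + jZ_L·tanβl)
     = 303·(137 + j96.1)/(303 + j43.5)

Z_in ≈ 148 + j74.9 Ω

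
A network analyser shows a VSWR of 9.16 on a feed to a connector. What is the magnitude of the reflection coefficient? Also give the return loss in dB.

|Γ| ≈ 0.803; return loss ≈ 1.9 dB

|Γ| = (S − 1)/(S + 1) = (9.16 − 1)/(9.16 + 1) = 8.16/10.2
RL = −20·log₁₀|Γ| = −20·log₁₀(0.803)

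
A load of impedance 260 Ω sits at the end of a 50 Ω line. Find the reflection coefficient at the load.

Γ = (Z_L − Z_0)/(Z_L + Z_0) = (260 − 50)/(260 + 50) = 210/310

Γ = 0.677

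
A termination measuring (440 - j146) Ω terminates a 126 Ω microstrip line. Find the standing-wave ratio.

VSWR ≈ 3.91

Γ = (Z_L − Z_0)/(Z_L + Z_0) = (314 − j146)/(566 − j146)
|Γ| = 346/585 = 0.592
VSWR = (1 + |Γ|)/(1 − |Γ|) = 1.59/0.408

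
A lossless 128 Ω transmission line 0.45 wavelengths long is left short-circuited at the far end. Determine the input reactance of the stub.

βl = 2π × 0.45 = 162°
tan(βl) = -0.325
For a short-circuited stub, Z_in = jZ_0·tan(βl)

X_in ≈ -41.6 Ω (capacitive)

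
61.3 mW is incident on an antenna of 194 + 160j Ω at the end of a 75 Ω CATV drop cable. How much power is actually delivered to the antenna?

|Γ| = |(119 + j160)/(269 + j160)| = 0.637
|Γ|² = 0.406
P_refl = |Γ|²·P_inc = 24.9 mW, P_del = (1 − |Γ|²)·P_inc = 36.4 mW

P_delivered ≈ 36.4 mW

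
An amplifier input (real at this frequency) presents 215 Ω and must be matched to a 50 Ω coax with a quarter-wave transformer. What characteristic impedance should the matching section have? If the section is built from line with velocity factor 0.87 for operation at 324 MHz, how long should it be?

Z_qwt ≈ 104 Ω; length ≈ 20.1 cm

Z_qwt = √(Z_0·R_L) = √(50 × 215) = √10750
λ = 0.87·c/f = 0.806 m, so l = λ/4 = 0.201 m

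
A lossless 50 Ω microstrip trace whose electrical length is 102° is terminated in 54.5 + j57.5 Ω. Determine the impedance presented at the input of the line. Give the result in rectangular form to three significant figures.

Z_in ≈ 18.7 − j12.8 Ω

tan(βl) = tan(102°) = -4.7
Z_in = Z_0·(Z_L + jZ_0·tanβl)/(Z_0 + jZ_L·tanβl)
     = 50·(54.5 − j178)/(321 − j256)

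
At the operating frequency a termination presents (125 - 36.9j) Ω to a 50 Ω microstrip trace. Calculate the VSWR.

Γ = (Z_L − Z_0)/(Z_L + Z_0) = (75 − j36.9)/(175 − j36.9)
|Γ| = 83.6/179 = 0.467
VSWR = (1 + |Γ|)/(1 − |Γ|) = 1.47/0.533

VSWR ≈ 2.75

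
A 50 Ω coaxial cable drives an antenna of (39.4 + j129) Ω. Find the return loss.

RL ≈ 1.67 dB

Γ = (-10.6 + j129)/(89.4 + j129), |Γ| = 0.825
RL = −20·log₁₀|Γ| = −20·log₁₀(0.825)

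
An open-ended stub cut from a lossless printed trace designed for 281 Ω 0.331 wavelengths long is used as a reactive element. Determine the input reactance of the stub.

βl = 2π × 0.331 = 119°
tan(βl) = -1.79
For an open-ended stub, Z_in = −jZ_0·cot(βl) = −jZ_0/tan(βl)

X_in ≈ 157 Ω (inductive)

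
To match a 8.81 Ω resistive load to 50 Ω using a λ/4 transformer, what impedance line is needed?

Z_qwt = √(Z_0·R_L) = √(50 × 8.81) = √440.5

Z_qwt ≈ 21 Ω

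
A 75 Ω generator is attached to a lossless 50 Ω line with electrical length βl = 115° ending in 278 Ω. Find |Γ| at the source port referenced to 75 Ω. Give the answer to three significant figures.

tan(βl) = -2.14
Z_in = Z_0·(Z_L + jZ_0·tanβl)/(Z_0 + jZ_L·tanβl) = 10.9 + j22.4 Ω
Γ_s = (Z_in − Z_s)/(Z_in + Z_s) = (-64.1 + j22.4)/(85.9 + j22.4), |Γ_s| = 0.765

|Γ| ≈ 0.765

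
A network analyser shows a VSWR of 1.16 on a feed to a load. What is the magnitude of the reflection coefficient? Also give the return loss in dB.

|Γ| = (S − 1)/(S + 1) = (1.16 − 1)/(1.16 + 1) = 0.16/2.16
RL = −20·log₁₀|Γ| = −20·log₁₀(0.0741)

|Γ| ≈ 0.0741; return loss ≈ 22.6 dB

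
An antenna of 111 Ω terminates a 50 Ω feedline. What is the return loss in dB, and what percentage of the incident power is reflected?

RL ≈ 8.43 dB; 14.4% of incident power reflected

Γ = (111 − 50)/(111 + 50) = 0.379
RL = −20·log₁₀(0.379) = 8.43 dB
P_refl/P_inc = |Γ|² = 0.144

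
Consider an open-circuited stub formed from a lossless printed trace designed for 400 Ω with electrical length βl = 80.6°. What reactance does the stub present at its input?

X_in ≈ -66.2 Ω (capacitive)

tan(βl) = 6.04
For an open-circuited stub, Z_in = −jZ_0·cot(βl) = −jZ_0/tan(βl)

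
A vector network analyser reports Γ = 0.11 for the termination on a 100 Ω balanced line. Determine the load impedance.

Z_L = Z_0·(1 + Γ)/(1 − Γ) = 100·(1.11)/(0.89)

Z_L ≈ 125 Ω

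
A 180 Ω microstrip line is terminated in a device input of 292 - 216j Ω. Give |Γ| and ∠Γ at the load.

Γ = (Z_L − Z_0)/(Z_L + Z_0) = (112 − j216)/(472 − j216)
|Γ| = 243/519 = 0.469

Γ ≈ 0.469 ∠ -38°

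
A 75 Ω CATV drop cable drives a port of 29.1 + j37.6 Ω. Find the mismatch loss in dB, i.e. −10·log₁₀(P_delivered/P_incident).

mismatch loss ≈ 1.47 dB

Γ = (-45.9 + j37.6)/(104.1 + j37.6), |Γ| = 0.536
|Γ|² = 0.287, so P_del/P_inc = 1 − |Γ|² = 0.713
ML = −10·log₁₀(1 − |Γ|²)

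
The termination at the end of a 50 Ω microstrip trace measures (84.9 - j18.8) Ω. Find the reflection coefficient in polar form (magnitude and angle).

Γ = (Z_L − Z_0)/(Z_L + Z_0) = (34.9 − j18.8)/(134.9 − j18.8)
|Γ| = 39.6/136 = 0.291

Γ ≈ 0.291 ∠ -20.4°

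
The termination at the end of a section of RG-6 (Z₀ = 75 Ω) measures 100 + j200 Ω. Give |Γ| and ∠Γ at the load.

Γ = (Z_L − Z_0)/(Z_L + Z_0) = (25 + j200)/(175 + j200)
|Γ| = 202/266 = 0.758

Γ ≈ 0.758 ∠ 34.1°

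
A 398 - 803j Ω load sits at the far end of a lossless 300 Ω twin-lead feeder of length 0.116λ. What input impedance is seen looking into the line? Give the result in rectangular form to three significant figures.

Z_in ≈ 55.5 − j177 Ω

βl = 2π × 0.116 = 41.8°
tan(βl) = tan(41.8°) = 0.893
Z_in = Z_0·(Z_L + jZ_0·tanβl)/(Z_0 + jZ_L·tanβl)
     = 300·(398 − j535)/(1020 + j355)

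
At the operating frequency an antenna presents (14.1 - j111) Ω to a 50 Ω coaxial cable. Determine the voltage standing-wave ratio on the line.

Γ = (Z_L − Z_0)/(Z_L + Z_0) = (-35.9 − j111)/(64.1 − j111)
|Γ| = 117/128 = 0.91
VSWR = (1 + |Γ|)/(1 − |Γ|) = 1.91/0.0899

VSWR ≈ 21.3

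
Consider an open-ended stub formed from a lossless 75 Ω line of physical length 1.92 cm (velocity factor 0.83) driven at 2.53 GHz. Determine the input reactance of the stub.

X_in ≈ -27 Ω (capacitive)

λ = v/f = 0.83·c / 2.53 GHz = 0.0984 m
βl = 2π·l/λ = 2π × 0.195 = 70.2°
tan(βl) = 2.78
For an open-ended stub, Z_in = −jZ_0·cot(βl) = −jZ_0/tan(βl)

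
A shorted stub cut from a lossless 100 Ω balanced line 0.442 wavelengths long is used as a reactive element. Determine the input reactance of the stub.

X_in ≈ -38.1 Ω (capacitive)

βl = 2π × 0.442 = 159°
tan(βl) = -0.381
For a shorted stub, Z_in = jZ_0·tan(βl)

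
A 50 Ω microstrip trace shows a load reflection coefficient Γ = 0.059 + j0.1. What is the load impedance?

Z_L ≈ 55.1 + j11.2 Ω

Z_L = Z_0·(1 + Γ)/(1 − Γ) = 50·(1.06 + j0.1)/(0.941 − j0.1)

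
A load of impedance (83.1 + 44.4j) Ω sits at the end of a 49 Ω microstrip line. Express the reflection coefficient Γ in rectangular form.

Γ = (Z_L − Z_0)/(Z_L + Z_0) = (34.1 + j44.4)/(132.1 + j44.4)

Γ ≈ 0.333 + j0.224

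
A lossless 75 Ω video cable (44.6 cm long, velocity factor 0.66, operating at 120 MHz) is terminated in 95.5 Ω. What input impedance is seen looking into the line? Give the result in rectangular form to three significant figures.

λ = v/f = 0.66·c / 120 MHz = 1.65 m
βl = 2π·l/λ = 2π × 0.27 = 97.3°
tan(βl) = tan(97.3°) = -7.8
Z_in = Z_0·(Z_L + jZ_0·tanβl)/(Z_0 + jZ_L·tanβl)
     = 75·(95.5 − j585)/(75 − j745)

Z_in ≈ 59.3 + j3.65 Ω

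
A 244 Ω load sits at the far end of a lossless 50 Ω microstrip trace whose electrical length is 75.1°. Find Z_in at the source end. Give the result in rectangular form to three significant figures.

tan(βl) = tan(75.1°) = 3.76
Z_in = Z_0·(Z_L + jZ_0·tanβl)/(Z_0 + jZ_L·tanβl)
     = 50·(244 + j188)/(50 + j917)

Z_in ≈ 10.9 − j12.7 Ω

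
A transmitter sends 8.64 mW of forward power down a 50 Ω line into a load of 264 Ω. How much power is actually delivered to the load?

P_delivered ≈ 4.63 mW

Γ = (264 − 50)/(264 + 50) = 0.682
|Γ|² = 0.464
P_refl = |Γ|²·P_inc = 4.01 mW, P_del = (1 − |Γ|²)·P_inc = 4.63 mW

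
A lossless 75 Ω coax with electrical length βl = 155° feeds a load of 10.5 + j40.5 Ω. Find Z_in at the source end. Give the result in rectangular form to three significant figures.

tan(βl) = tan(155°) = -0.466
Z_in = Z_0·(Z_L + jZ_0·tanβl)/(Z_0 + jZ_L·tanβl)
     = 75·(10.5 + j5.53)/(93.9 − j4.9)

Z_in ≈ 8.14 + j4.84 Ω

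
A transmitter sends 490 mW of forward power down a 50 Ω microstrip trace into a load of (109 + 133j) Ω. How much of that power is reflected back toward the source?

P_reflected ≈ 241 mW

|Γ| = |(59 + j133)/(159 + j133)| = 0.702
|Γ|² = 0.493
P_refl = |Γ|²·P_inc = 241 mW, P_del = (1 − |Γ|²)·P_inc = 249 mW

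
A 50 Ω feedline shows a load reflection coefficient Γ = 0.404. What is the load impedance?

Z_L ≈ 118 Ω

Z_L = Z_0·(1 + Γ)/(1 − Γ) = 50·(1.4)/(0.596)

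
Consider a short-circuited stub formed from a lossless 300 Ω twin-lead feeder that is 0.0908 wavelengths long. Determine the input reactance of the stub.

βl = 2π × 0.0908 = 32.7°
tan(βl) = 0.642
For a short-circuited stub, Z_in = jZ_0·tan(βl)

X_in ≈ 193 Ω (inductive)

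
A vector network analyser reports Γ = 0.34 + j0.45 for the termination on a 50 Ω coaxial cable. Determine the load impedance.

Z_L = Z_0·(1 + Γ)/(1 − Γ) = 50·(1.34 + j0.45)/(0.66 − j0.45)

Z_L ≈ 53.4 + j70.5 Ω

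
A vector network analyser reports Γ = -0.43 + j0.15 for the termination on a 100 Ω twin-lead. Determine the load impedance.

Z_L = Z_0·(1 + Γ)/(1 − Γ) = 100·(0.57 + j0.15)/(1.43 − j0.15)

Z_L ≈ 38.3 + j14.5 Ω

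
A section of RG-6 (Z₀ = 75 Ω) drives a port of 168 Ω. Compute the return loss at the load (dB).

Γ = (168 − 75)/(168 + 75) = 0.383
RL = −20·log₁₀|Γ| = −20·log₁₀(0.383)

RL ≈ 8.34 dB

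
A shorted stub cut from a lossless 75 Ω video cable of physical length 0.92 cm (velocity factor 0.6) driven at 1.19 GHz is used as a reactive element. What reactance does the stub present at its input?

X_in ≈ 30.1 Ω (inductive)

λ = v/f = 0.6·c / 1.19 GHz = 0.151 m
βl = 2π·l/λ = 2π × 0.0608 = 21.9°
tan(βl) = 0.402
For a shorted stub, Z_in = jZ_0·tan(βl)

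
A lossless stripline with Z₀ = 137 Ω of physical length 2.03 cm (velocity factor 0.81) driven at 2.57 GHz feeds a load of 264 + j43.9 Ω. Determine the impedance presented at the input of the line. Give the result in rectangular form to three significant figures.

λ = v/f = 0.81·c / 2.57 GHz = 0.0946 m
βl = 2π·l/λ = 2π × 0.215 = 77.3°
tan(βl) = tan(77.3°) = 4.43
Z_in = Z_0·(Z_L + jZ_0·tanβl)/(Z_0 + jZ_L·tanβl)
     = 137·(264 + j651)/(-57.6 + j1170)

Z_in ≈ 74.5 − j34.6 Ω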